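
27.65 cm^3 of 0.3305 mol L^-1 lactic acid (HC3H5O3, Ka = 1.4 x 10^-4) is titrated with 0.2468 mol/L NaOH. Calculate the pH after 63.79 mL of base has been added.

12.86

n(acid) = 0.3305 x 0.02765 = 0.009138 mol; n(NaOH) added = 0.2468 x 0.06379 = 0.01574 mol.
Base is in excess by 0.01574 - 0.009138 = 0.006605 mol in a total volume of 0.09144 L.
[OH^-] = 0.006605/0.09144 = 0.07223 M, so pOH = 1.14 and pH = 14.00 - 1.14 = 12.86.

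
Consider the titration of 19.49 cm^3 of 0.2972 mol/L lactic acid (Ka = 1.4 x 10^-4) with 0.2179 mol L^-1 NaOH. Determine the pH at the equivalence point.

8.48

n(HC3H5O3) = 0.2972 x 0.01949 = 0.005792 mol; V(NaOH) at equivalence = 0.005792/0.2179 = 0.02658 L.
At equivalence all the acid is converted to C3H5O3-; total volume = 0.01949 + 0.02658 = 0.04607 L, so [C3H5O3-] = 0.005792/0.04607 = 0.1257 M.
Kb = Kw/Ka = 1.0e-14 / 1.4 x 10^-4 = 7.14e-11.
[OH^-] = sqrt(Kb x [C3H5O3-]) = sqrt(7.14e-11 x 0.1257) = 3.00e-6 M.
pOH = 5.52, so pH = 14.00 - 5.52 = 8.48.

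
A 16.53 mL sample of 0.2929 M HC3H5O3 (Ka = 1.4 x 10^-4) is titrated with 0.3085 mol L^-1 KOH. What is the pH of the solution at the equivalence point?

8.52

n(HC3H5O3) = 0.2929 x 0.01653 = 0.004842 mol; V(KOH) at equivalence = 0.004842/0.3085 = 0.01569 L.
At equivalence all the acid is converted to C3H5O3-; total volume = 0.01653 + 0.01569 = 0.03222 L, so [C3H5O3-] = 0.004842/0.03222 = 0.1502 M.
Kb = Kw/Ka = 1.0e-14 / 1.4 x 10^-4 = 7.14e-11.
[OH^-] = sqrt(Kb x [C3H5O3-]) = sqrt(7.14e-11 x 0.1502) = 3.28e-6 M.
pOH = 5.48, so pH = 14.00 - 5.48 = 8.52.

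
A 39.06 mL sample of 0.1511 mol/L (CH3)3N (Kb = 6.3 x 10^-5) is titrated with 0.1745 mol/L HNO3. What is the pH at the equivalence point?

5.45

n((CH3)3N) = 0.1511 x 0.03906 = 0.005902 mol; V(HNO3) at equivalence = 0.005902/0.1745 = 0.03382 L.
At equivalence the base is fully converted to (CH3)3NH+; total volume = 0.07288 L, so [(CH3)3NH+] = 0.005902/0.07288 = 0.08098 M.
Ka((CH3)3NH+) = Kw/Kb = 1.0e-14 / 6.3 x 10^-5 = 1.59e-10.
[H^+] = sqrt(Ka x [(CH3)3NH+]) = sqrt(1.59e-10 x 0.08098) = 3.59e-6 M.
pH = -log(3.59e-6) = 5.45.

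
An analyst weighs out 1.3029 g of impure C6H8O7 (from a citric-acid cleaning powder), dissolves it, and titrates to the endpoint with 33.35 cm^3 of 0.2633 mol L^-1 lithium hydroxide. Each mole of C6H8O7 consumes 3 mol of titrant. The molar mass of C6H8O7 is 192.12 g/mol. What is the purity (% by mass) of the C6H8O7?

n(LiOH) = 0.2633 x 0.03335 = 0.008781 mol.
n(C6H8O7) = 0.008781 / 3 = 0.002927 mol.
mass of C6H8O7 = 0.002927 x 192.12 = 0.5623 g.
% purity = 0.5623 / 1.3029 x 100 = 43.2%.

43.2%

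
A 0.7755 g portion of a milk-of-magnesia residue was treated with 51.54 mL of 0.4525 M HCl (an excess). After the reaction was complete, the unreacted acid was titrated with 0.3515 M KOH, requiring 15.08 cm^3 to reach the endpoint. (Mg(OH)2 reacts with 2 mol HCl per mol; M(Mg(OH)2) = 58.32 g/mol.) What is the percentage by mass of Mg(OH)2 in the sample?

Total n(HCl) added = 0.4525 x 0.05154 = 0.02332 mol.
n(KOH) used = 0.3515 x 0.01508 = 0.005301 mol, which equals the excess n(HCl).
So n(HCl) consumed by the sample = 0.02332 - 0.005301 = 0.01802 mol.
n(Mg(OH)2) = 0.01802 / 2 = 0.009011 mol.
mass Mg(OH)2 = 0.009011 x 58.32 = 0.5255 g, so %Mg(OH)2 = 0.5255/0.7755 x 100 = 67.8%.

67.8%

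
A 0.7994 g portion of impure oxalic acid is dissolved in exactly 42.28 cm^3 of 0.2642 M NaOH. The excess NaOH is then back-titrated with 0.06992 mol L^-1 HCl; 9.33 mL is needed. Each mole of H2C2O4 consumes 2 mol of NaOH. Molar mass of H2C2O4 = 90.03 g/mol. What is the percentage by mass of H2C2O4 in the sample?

59.2%

Total n(NaOH) added = 0.2642 x 0.04228 = 0.01117 mol.
n(HCl) used = 0.06992 x 0.009330 = 0.0006524 mol, which equals the excess n(NaOH).
So n(NaOH) consumed by the sample = 0.01117 - 0.0006524 = 0.01052 mol.
n(H2C2O4) = 0.01052 / 2 = 0.005259 mol.
mass H2C2O4 = 0.005259 x 90.03 = 0.4735 g, so %H2C2O4 = 0.4735/0.7994 x 100 = 59.2%.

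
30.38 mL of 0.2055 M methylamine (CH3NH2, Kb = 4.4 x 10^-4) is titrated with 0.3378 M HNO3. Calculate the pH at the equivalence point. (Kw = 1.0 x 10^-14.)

5.77

n(CH3NH2) = 0.2055 x 0.03038 = 0.006243 mol; V(HNO3) at equivalence = 0.006243/0.3378 = 0.01848 L.
At equivalence the base is fully converted to CH3NH3+; total volume = 0.04886 L, so [CH3NH3+] = 0.006243/0.04886 = 0.1278 M.
Ka(CH3NH3+) = Kw/Kb = 1.0e-14 / 4.4 x 10^-4 = 2.27e-11.
[H^+] = sqrt(Ka x [CH3NH3+]) = sqrt(2.27e-11 x 0.1278) = 1.70e-6 M.
pH = -log(1.70e-6) = 5.77.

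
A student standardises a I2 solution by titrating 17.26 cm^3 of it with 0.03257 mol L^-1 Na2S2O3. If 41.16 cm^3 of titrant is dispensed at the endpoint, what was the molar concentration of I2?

n(Na2S2O3) = 0.03257 x 0.04116 = 0.001341 mol.
From the balanced equation, 2 mol Na2S2O3 reacts with 1 mol I2, so n(I2) = 0.001341 x 1/2 = 0.0006703 mol.
[I2] = 0.0006703 / 0.01726 L = 0.0388 M.

0.0388 M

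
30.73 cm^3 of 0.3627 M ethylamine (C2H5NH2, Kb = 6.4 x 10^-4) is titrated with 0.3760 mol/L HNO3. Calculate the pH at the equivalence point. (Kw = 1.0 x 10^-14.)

n(C2H5NH2) = 0.3627 x 0.03073 = 0.01115 mol; V(HNO3) at equivalence = 0.01115/0.3760 = 0.02964 L.
At equivalence the base is fully converted to C2H5NH3+; total volume = 0.06037 L, so [C2H5NH3+] = 0.01115/0.06037 = 0.1846 M.
Ka(C2H5NH3+) = Kw/Kb = 1.0e-14 / 6.4 x 10^-4 = 1.56e-11.
[H^+] = sqrt(Ka x [C2H5NH3+]) = sqrt(1.56e-11 x 0.1846) = 1.70e-6 M.
pH = -log(1.70e-6) = 5.77.

5.77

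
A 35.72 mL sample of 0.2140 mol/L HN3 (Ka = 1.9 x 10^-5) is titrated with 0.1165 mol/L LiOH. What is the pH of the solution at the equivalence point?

n(HN3) = 0.2140 x 0.03572 = 0.007644 mol; V(LiOH) at equivalence = 0.007644/0.1165 = 0.06561 L.
At equivalence all the acid is converted to N3-; total volume = 0.03572 + 0.06561 = 0.1013 L, so [N3-] = 0.007644/0.1013 = 0.07543 M.
Kb = Kw/Ka = 1.0e-14 / 1.9 x 10^-5 = 5.26e-10.
[OH^-] = sqrt(Kb x [N3-]) = sqrt(5.26e-10 x 0.07543) = 6.30e-6 M.
pOH = 5.20, so pH = 14.00 - 5.20 = 8.80.

8.80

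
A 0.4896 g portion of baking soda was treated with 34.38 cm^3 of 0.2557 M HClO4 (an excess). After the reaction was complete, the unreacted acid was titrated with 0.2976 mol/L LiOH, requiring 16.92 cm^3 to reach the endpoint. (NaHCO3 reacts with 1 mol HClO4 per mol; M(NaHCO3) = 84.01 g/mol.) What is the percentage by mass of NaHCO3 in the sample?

Total n(HClO4) added = 0.2557 x 0.03438 = 0.008791 mol.
n(LiOH) used = 0.2976 x 0.01692 = 0.005035 mol, which equals the excess n(HClO4).
So n(HClO4) consumed by the sample = 0.008791 - 0.005035 = 0.003756 mol.
n(NaHCO3) = 0.003756 / 1 = 0.003756 mol.
mass NaHCO3 = 0.003756 x 84.01 = 0.3155 g, so %NaHCO3 = 0.3155/0.4896 x 100 = 64.4%.

64.4%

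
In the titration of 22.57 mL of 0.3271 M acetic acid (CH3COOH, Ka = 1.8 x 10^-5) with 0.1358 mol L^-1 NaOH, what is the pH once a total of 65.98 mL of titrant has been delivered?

n(acid) = 0.3271 x 0.02257 = 0.007383 mol; n(NaOH) added = 0.1358 x 0.06598 = 0.008960 mol.
Base is in excess by 0.008960 - 0.007383 = 0.001577 mol in a total volume of 0.08855 L.
[OH^-] = 0.001577/0.08855 = 0.01781 M, so pOH = 1.75 and pH = 14.00 - 1.75 = 12.25.

12.25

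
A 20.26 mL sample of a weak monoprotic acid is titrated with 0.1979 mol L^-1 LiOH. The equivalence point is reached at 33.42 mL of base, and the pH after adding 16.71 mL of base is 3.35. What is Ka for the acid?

4.5 x 10^-4

16.71 mL is half of the equivalence volume, so this is the half-equivalence point where [HA] = [A^-].
At half-equivalence pH = pKa, so pKa = 3.35.
Ka = 10^(-3.35) = 4.5 x 10^-4.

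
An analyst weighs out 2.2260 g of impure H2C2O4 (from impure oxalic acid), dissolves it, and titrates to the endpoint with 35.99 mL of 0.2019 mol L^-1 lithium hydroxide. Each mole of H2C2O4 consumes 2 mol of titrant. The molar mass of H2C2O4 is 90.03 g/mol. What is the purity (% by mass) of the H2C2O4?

14.7%

n(LiOH) = 0.2019 x 0.03599 = 0.007266 mol.
n(H2C2O4) = 0.007266 / 2 = 0.003633 mol.
mass of H2C2O4 = 0.003633 x 90.03 = 0.3271 g.
% purity = 0.3271 / 2.2260 x 100 = 14.7%.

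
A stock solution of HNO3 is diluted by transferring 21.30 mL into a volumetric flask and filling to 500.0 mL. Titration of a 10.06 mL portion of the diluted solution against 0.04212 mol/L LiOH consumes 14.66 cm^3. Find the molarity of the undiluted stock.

1.44 M

n(LiOH) = 0.04212 x 0.01466 = 0.0006175 mol.
n(HNO3) in the aliquot = 0.0006175 mol.
[diluted HNO3] = 0.0006175 / 0.01006 = 0.06138 M.
Dilution factor = 500.0/21.30 = 23.47, so [stock] = 0.06138 x 23.47 = 1.44 M.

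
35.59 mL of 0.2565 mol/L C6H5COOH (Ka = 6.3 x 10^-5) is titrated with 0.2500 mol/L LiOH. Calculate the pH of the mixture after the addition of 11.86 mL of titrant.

3.88

Initial n(C6H5COOH) = 0.2565 x 0.03559 = 0.009129 mol.
n(LiOH) added = 0.2500 x 0.01186 = 0.002965 mol, converting that many moles of C6H5COOH to C6H5COO-.
Remaining n(C6H5COOH) = 0.006164 mol; n(C6H5COO-) = 0.002965 mol.
By Henderson-Hasselbalch, pH = pKa + log([A^-]/[HA]) = 4.20 + log(0.002965/0.006164) = 4.20 + (-0.32) = 3.88.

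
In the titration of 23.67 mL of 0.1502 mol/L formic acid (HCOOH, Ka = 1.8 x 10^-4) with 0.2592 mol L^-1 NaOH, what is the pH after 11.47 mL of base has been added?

4.45

Initial n(HCOOH) = 0.1502 x 0.02367 = 0.003555 mol.
n(NaOH) added = 0.2592 x 0.01147 = 0.002973 mol, converting that many moles of HCOOH to HCOO-.
Remaining n(HCOOH) = 0.0005822 mol; n(HCOO-) = 0.002973 mol.
By Henderson-Hasselbalch, pH = pKa + log([A^-]/[HA]) = 3.74 + log(0.002973/0.0005822) = 3.74 + (+0.71) = 4.45.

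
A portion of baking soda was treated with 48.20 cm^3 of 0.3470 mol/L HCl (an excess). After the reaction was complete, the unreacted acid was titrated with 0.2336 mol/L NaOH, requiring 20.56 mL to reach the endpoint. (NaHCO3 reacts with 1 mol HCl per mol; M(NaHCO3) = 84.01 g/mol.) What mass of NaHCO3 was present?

1.00 g

Total n(HCl) added = 0.3470 x 0.04820 = 0.01673 mol.
n(NaOH) used = 0.2336 x 0.02056 = 0.004803 mol, which equals the excess n(HCl).
So n(HCl) consumed by the sample = 0.01673 - 0.004803 = 0.01192 mol.
n(NaHCO3) = 0.01192 / 1 = 0.01192 mol.
mass = 0.01192 mol x 84.01 g/mol = 1.00 g.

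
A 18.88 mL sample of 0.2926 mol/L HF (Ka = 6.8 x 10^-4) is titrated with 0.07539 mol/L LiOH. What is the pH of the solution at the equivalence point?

7.97

n(HF) = 0.2926 x 0.01888 = 0.005524 mol; V(LiOH) at equivalence = 0.005524/0.07539 = 0.07328 L.
At equivalence all the acid is converted to F-; total volume = 0.01888 + 0.07328 = 0.09216 L, so [F-] = 0.005524/0.09216 = 0.05994 M.
Kb = Kw/Ka = 1.0e-14 / 6.8 x 10^-4 = 1.47e-11.
[OH^-] = sqrt(Kb x [F-]) = sqrt(1.47e-11 x 0.05994) = 9.39e-7 M.
pOH = 6.03, so pH = 14.00 - 6.03 = 7.97.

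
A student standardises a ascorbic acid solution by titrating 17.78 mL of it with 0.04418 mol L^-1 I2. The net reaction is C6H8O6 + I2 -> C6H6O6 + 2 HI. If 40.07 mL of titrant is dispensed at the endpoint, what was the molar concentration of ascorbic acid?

0.0996 M

n(I2) = 0.04418 x 0.04007 = 0.001770 mol.
From the balanced equation, 1 mol I2 reacts with 1 mol ascorbic acid, so n(ascorbic acid) = 0.001770 x 1/1 = 0.001770 mol.
[ascorbic acid] = 0.001770 / 0.01778 L = 0.0996 M.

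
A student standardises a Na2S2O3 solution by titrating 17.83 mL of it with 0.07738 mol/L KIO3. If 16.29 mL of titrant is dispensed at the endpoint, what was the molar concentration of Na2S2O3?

n(KIO3) = 0.07738 x 0.01629 = 0.001261 mol.
From the balanced equation, 1 mol KIO3 reacts with 6 mol Na2S2O3, so n(Na2S2O3) = 0.001261 x 6/1 = 0.007563 mol.
[Na2S2O3] = 0.007563 / 0.01783 L = 0.424 M.

0.424 M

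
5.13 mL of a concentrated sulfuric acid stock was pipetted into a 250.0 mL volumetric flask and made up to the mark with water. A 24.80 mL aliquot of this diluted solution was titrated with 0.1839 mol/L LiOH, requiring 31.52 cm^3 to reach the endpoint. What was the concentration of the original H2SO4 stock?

n(LiOH) = 0.1839 x 0.03152 = 0.005797 mol.
n(H2SO4) in the aliquot = 0.005797 x 1/2 = 0.002898 mol.
[diluted H2SO4] = 0.002898 / 0.02480 = 0.1169 M.
Dilution factor = 250.0/5.130 = 48.73, so [stock] = 0.1169 x 48.73 = 5.70 M.

5.70 M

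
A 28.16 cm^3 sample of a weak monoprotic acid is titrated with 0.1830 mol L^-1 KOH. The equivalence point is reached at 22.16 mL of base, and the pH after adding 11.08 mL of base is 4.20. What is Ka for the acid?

6.3 x 10^-5

11.08 mL is half of the equivalence volume, so this is the half-equivalence point where [HA] = [A^-].
At half-equivalence pH = pKa, so pKa = 4.20.
Ka = 10^(-4.20) = 6.3 x 10^-5.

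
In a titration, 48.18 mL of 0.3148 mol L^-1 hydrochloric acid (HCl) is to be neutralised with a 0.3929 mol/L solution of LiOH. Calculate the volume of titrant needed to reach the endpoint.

38.6 mL

n(HCl) = 0.3148 mol/L x 0.04818 L = 0.01517 mol.
At equivalence n(LiOH) = n(HCl) = 0.01517 mol.
V(LiOH) = 0.01517 / 0.3929 = 0.03860 L = 38.6 mL.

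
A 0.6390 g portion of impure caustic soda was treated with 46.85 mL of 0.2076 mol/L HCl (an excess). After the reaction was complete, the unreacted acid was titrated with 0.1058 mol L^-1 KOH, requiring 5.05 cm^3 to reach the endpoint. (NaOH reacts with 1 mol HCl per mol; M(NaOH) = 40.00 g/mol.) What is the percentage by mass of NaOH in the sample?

Total n(HCl) added = 0.2076 x 0.04685 = 0.009726 mol.
n(KOH) used = 0.1058 x 0.005050 = 0.0005343 mol, which equals the excess n(HCl).
So n(HCl) consumed by the sample = 0.009726 - 0.0005343 = 0.009192 mol.
n(NaOH) = 0.009192 / 1 = 0.009192 mol.
mass NaOH = 0.009192 x 40.00 = 0.3677 g, so %NaOH = 0.3677/0.6390 x 100 = 57.5%.

57.5%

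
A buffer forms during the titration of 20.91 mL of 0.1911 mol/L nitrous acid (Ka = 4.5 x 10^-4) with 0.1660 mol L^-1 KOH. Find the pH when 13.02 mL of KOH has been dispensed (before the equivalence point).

Initial n(HNO2) = 0.1911 x 0.02091 = 0.003996 mol.
n(KOH) added = 0.1660 x 0.01302 = 0.002161 mol, converting that many moles of HNO2 to NO2-.
Remaining n(HNO2) = 0.001835 mol; n(NO2-) = 0.002161 mol.
By Henderson-Hasselbalch, pH = pKa + log([A^-]/[HA]) = 3.35 + log(0.002161/0.001835) = 3.35 + (+0.07) = 3.42.

3.42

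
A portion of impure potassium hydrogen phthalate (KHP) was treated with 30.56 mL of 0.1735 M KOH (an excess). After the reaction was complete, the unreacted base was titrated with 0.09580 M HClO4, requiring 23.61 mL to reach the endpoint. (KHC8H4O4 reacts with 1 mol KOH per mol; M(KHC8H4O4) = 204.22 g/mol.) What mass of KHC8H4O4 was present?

0.621 g

Total n(KOH) added = 0.1735 x 0.03056 = 0.005302 mol.
n(HClO4) used = 0.09580 x 0.02361 = 0.002262 mol, which equals the excess n(KOH).
So n(KOH) consumed by the sample = 0.005302 - 0.002262 = 0.003040 mol.
n(KHC8H4O4) = 0.003040 / 1 = 0.003040 mol.
mass = 0.003040 mol x 204.22 g/mol = 0.621 g.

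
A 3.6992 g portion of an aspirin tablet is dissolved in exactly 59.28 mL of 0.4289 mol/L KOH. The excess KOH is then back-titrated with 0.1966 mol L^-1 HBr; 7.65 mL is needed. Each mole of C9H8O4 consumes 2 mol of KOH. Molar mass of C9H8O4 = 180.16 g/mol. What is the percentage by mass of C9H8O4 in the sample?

58.3%

Total n(KOH) added = 0.4289 x 0.05928 = 0.02543 mol.
n(HBr) used = 0.1966 x 0.007650 = 0.001504 mol, which equals the excess n(KOH).
So n(KOH) consumed by the sample = 0.02543 - 0.001504 = 0.02392 mol.
n(C9H8O4) = 0.02392 / 2 = 0.01196 mol.
mass C9H8O4 = 0.01196 x 180.16 = 2.155 g, so %C9H8O4 = 2.155/3.6992 x 100 = 58.3%.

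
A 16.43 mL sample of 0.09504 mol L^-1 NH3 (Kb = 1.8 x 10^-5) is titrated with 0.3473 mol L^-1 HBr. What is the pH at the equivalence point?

n(NH3) = 0.09504 x 0.01643 = 0.001562 mol; V(HBr) at equivalence = 0.001562/0.3473 = 0.004496 L.
At equivalence the base is fully converted to NH4+; total volume = 0.02093 L, so [NH4+] = 0.001562/0.02093 = 0.07462 M.
Ka(NH4+) = Kw/Kb = 1.0e-14 / 1.8 x 10^-5 = 5.56e-10.
[H^+] = sqrt(Ka x [NH4+]) = sqrt(5.56e-10 x 0.07462) = 6.44e-6 M.
pH = -log(6.44e-6) = 5.19.

5.19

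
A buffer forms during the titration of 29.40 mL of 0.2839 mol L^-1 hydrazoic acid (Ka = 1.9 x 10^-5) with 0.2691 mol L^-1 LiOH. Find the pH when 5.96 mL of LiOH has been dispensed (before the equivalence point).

4.10

Initial n(HN3) = 0.2839 x 0.02940 = 0.008347 mol.
n(LiOH) added = 0.2691 x 0.005960 = 0.001604 mol, converting that many moles of HN3 to N3-.
Remaining n(HN3) = 0.006743 mol; n(N3-) = 0.001604 mol.
By Henderson-Hasselbalch, pH = pKa + log([A^-]/[HA]) = 4.72 + log(0.001604/0.006743) = 4.72 + (-0.62) = 4.10.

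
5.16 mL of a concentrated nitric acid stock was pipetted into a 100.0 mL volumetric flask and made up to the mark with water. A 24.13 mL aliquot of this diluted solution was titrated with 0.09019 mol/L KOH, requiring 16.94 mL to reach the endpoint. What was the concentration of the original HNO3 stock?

1.23 M

n(KOH) = 0.09019 x 0.01694 = 0.001528 mol.
n(HNO3) in the aliquot = 0.001528 mol.
[diluted HNO3] = 0.001528 / 0.02413 = 0.06332 M.
Dilution factor = 100.0/5.160 = 19.38, so [stock] = 0.06332 x 19.38 = 1.23 M.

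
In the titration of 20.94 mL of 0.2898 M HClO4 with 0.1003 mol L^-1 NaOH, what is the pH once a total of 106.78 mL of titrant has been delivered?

n(acid) = 0.2898 x 0.02094 = 0.006068 mol; n(NaOH) added = 0.1003 x 0.1068 = 0.01071 mol.
Base is in excess by 0.01071 - 0.006068 = 0.004642 mol in a total volume of 0.1277 L.
[OH^-] = 0.004642/0.1277 = 0.03634 M, so pOH = 1.44 and pH = 14.00 - 1.44 = 12.56.

12.56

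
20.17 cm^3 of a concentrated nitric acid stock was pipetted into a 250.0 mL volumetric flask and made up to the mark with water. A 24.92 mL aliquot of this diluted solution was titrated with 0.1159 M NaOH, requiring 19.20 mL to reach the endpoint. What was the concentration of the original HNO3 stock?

n(NaOH) = 0.1159 x 0.01920 = 0.002225 mol.
n(HNO3) in the aliquot = 0.002225 mol.
[diluted HNO3] = 0.002225 / 0.02492 = 0.08930 M.
Dilution factor = 250.0/20.17 = 12.39, so [stock] = 0.08930 x 12.39 = 1.11 M.

1.11 M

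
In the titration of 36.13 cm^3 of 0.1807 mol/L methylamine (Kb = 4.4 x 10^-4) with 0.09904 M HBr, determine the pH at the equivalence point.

5.92

n(CH3NH2) = 0.1807 x 0.03613 = 0.006529 mol; V(HBr) at equivalence = 0.006529/0.09904 = 0.06592 L.
At equivalence the base is fully converted to CH3NH3+; total volume = 0.1020 L, so [CH3NH3+] = 0.006529/0.1020 = 0.06398 M.
Ka(CH3NH3+) = Kw/Kb = 1.0e-14 / 4.4 x 10^-4 = 2.27e-11.
[H^+] = sqrt(Ka x [CH3NH3+]) = sqrt(2.27e-11 x 0.06398) = 1.21e-6 M.
pH = -log(1.21e-6) = 5.92.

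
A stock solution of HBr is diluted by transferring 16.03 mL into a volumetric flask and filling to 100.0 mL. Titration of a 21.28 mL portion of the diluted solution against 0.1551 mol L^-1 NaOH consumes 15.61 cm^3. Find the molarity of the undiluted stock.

0.710 M

n(NaOH) = 0.1551 x 0.01561 = 0.002421 mol.
n(HBr) in the aliquot = 0.002421 mol.
[diluted HBr] = 0.002421 / 0.02128 = 0.1138 M.
Dilution factor = 100.0/16.03 = 6.238, so [stock] = 0.1138 x 6.238 = 0.710 M.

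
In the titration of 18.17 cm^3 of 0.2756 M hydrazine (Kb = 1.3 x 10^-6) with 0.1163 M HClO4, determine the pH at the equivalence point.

4.60

n(N2H4) = 0.2756 x 0.01817 = 0.005008 mol; V(HClO4) at equivalence = 0.005008/0.1163 = 0.04306 L.
At equivalence the base is fully converted to N2H5+; total volume = 0.06123 L, so [N2H5+] = 0.005008/0.06123 = 0.08179 M.
Ka(N2H5+) = Kw/Kb = 1.0e-14 / 1.3 x 10^-6 = 7.69e-9.
[H^+] = sqrt(Ka x [N2H5+]) = sqrt(7.69e-9 x 0.08179) = 2.51e-5 M.
pH = -log(2.51e-5) = 4.60.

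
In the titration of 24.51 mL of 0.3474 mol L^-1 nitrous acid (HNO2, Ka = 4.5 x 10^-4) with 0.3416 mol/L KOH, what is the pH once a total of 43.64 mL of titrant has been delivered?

12.97

n(acid) = 0.3474 x 0.02451 = 0.008515 mol; n(KOH) added = 0.3416 x 0.04364 = 0.01491 mol.
Base is in excess by 0.01491 - 0.008515 = 0.006393 mol in a total volume of 0.06815 L.
[OH^-] = 0.006393/0.06815 = 0.09380 M, so pOH = 1.03 and pH = 14.00 - 1.03 = 12.97.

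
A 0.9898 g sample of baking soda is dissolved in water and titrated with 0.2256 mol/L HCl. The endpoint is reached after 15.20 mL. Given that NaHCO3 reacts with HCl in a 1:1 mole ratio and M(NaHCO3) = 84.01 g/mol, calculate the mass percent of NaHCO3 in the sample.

29.1%

n(HCl) = 0.2256 x 0.01520 = 0.003429 mol.
n(NaHCO3) = 0.003429 / 1 = 0.003429 mol.
mass of NaHCO3 = 0.003429 x 84.01 = 0.2881 g.
% purity = 0.2881 / 0.9898 x 100 = 29.1%.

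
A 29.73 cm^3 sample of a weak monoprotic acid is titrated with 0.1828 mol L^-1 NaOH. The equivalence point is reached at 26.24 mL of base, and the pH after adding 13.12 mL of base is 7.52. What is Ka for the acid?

3.0 x 10^-8

13.12 mL is half of the equivalence volume, so this is the half-equivalence point where [HA] = [A^-].
At half-equivalence pH = pKa, so pKa = 7.52.
Ka = 10^(-7.52) = 3.0 x 10^-8.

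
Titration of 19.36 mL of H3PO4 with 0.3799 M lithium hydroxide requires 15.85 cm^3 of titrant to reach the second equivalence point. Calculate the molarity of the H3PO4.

0.156 M

n(LiOH) = 0.3799 x 0.01585 = 0.006021 mol.
At the second equivalence point, 2 mol OH^- react per mol H3PO4, so n(H3PO4) = 0.006021 / 2 = 0.003011 mol.
[H3PO4] = 0.003011 / 0.01936 L = 0.156 M.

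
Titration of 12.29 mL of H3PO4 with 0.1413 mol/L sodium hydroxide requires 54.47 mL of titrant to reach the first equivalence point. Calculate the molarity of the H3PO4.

0.626 M

n(NaOH) = 0.1413 x 0.05447 = 0.007697 mol.
At the first equivalence point, 1 mol OH^- react per mol H3PO4, so n(H3PO4) = 0.007697 / 1 = 0.007697 mol.
[H3PO4] = 0.007697 / 0.01229 L = 0.626 M.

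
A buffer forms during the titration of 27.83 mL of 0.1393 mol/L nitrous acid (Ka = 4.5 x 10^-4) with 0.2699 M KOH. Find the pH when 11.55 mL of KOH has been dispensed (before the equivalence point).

3.96

Initial n(HNO2) = 0.1393 x 0.02783 = 0.003877 mol.
n(KOH) added = 0.2699 x 0.01155 = 0.003117 mol, converting that many moles of HNO2 to NO2-.
Remaining n(HNO2) = 0.0007594 mol; n(NO2-) = 0.003117 mol.
By Henderson-Hasselbalch, pH = pKa + log([A^-]/[HA]) = 3.35 + log(0.003117/0.0007594) = 3.35 + (+0.61) = 3.96.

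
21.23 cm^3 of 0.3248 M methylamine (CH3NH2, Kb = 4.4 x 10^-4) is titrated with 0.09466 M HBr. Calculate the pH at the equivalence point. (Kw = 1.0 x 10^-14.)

5.89

n(CH3NH2) = 0.3248 x 0.02123 = 0.006896 mol; V(HBr) at equivalence = 0.006896/0.09466 = 0.07284 L.
At equivalence the base is fully converted to CH3NH3+; total volume = 0.09407 L, so [CH3NH3+] = 0.006896/0.09407 = 0.07330 M.
Ka(CH3NH3+) = Kw/Kb = 1.0e-14 / 4.4 x 10^-4 = 2.27e-11.
[H^+] = sqrt(Ka x [CH3NH3+]) = sqrt(2.27e-11 x 0.07330) = 1.29e-6 M.
pH = -log(1.29e-6) = 5.89.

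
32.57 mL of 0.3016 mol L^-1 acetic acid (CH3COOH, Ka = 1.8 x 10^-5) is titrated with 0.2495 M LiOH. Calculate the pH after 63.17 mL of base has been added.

n(acid) = 0.3016 x 0.03257 = 0.009823 mol; n(LiOH) added = 0.2495 x 0.06317 = 0.01576 mol.
Base is in excess by 0.01576 - 0.009823 = 0.005938 mol in a total volume of 0.09574 L.
[OH^-] = 0.005938/0.09574 = 0.06202 M, so pOH = 1.21 and pH = 14.00 - 1.21 = 12.79.

12.79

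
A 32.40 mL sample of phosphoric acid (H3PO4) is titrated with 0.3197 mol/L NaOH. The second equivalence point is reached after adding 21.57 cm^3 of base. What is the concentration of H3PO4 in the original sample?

0.106 M

n(NaOH) = 0.3197 x 0.02157 = 0.006896 mol.
At the second equivalence point, 2 mol OH^- react per mol H3PO4, so n(H3PO4) = 0.006896 / 2 = 0.003448 mol.
[H3PO4] = 0.003448 / 0.03240 L = 0.106 M.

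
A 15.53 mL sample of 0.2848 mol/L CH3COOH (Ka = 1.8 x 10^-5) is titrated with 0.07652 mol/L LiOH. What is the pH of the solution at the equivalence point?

8.76

n(CH3COOH) = 0.2848 x 0.01553 = 0.004423 mol; V(LiOH) at equivalence = 0.004423/0.07652 = 0.05780 L.
At equivalence all the acid is converted to CH3COO-; total volume = 0.01553 + 0.05780 = 0.07333 L, so [CH3COO-] = 0.004423/0.07333 = 0.06031 M.
Kb = Kw/Ka = 1.0e-14 / 1.8 x 10^-5 = 5.56e-10.
[OH^-] = sqrt(Kb x [CH3COO-]) = sqrt(5.56e-10 x 0.06031) = 5.79e-6 M.
pOH = 5.24, so pH = 14.00 - 5.24 = 8.76.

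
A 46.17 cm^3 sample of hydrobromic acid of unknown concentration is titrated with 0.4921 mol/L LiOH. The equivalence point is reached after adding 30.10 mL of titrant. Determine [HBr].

n(LiOH) delivered = 0.4921 x 0.03010 = 0.01481 mol.
For a 1:1 reaction, n(HBr) = 0.01481 mol.
[HBr] = 0.01481 mol / 0.04617 L = 0.321 M.

0.321 M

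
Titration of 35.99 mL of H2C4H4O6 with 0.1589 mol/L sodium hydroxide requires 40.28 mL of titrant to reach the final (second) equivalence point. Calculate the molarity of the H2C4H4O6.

0.0889 M

n(NaOH) = 0.1589 x 0.04028 = 0.006400 mol.
At the final (second) equivalence point, 2 mol OH^- react per mol H2C4H4O6, so n(H2C4H4O6) = 0.006400 / 2 = 0.003200 mol.
[H2C4H4O6] = 0.003200 / 0.03599 L = 0.0889 M.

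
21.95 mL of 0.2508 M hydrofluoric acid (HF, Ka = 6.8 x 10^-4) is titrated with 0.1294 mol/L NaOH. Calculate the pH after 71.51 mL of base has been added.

n(acid) = 0.2508 x 0.02195 = 0.005505 mol; n(NaOH) added = 0.1294 x 0.07151 = 0.009253 mol.
Base is in excess by 0.009253 - 0.005505 = 0.003748 mol in a total volume of 0.09346 L.
[OH^-] = 0.003748/0.09346 = 0.04011 M, so pOH = 1.40 and pH = 14.00 - 1.40 = 12.60.

12.60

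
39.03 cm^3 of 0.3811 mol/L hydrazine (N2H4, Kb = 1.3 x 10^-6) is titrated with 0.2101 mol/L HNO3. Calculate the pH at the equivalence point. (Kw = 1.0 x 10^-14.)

n(N2H4) = 0.3811 x 0.03903 = 0.01487 mol; V(HNO3) at equivalence = 0.01487/0.2101 = 0.07080 L.
At equivalence the base is fully converted to N2H5+; total volume = 0.1098 L, so [N2H5+] = 0.01487/0.1098 = 0.1354 M.
Ka(N2H5+) = Kw/Kb = 1.0e-14 / 1.3 x 10^-6 = 7.69e-9.
[H^+] = sqrt(Ka x [N2H5+]) = sqrt(7.69e-9 x 0.1354) = 3.23e-5 M.
pH = -log(3.23e-5) = 4.49.

4.49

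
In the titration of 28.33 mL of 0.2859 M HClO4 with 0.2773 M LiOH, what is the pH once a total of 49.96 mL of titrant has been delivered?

n(acid) = 0.2859 x 0.02833 = 0.008100 mol; n(LiOH) added = 0.2773 x 0.04996 = 0.01385 mol.
Base is in excess by 0.01385 - 0.008100 = 0.005754 mol in a total volume of 0.07829 L.
[OH^-] = 0.005754/0.07829 = 0.07350 M, so pOH = 1.13 and pH = 14.00 - 1.13 = 12.87.

12.87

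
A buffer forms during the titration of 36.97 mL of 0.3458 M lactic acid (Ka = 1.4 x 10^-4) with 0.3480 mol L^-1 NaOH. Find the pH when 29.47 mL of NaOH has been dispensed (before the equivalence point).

4.46

Initial n(HC3H5O3) = 0.3458 x 0.03697 = 0.01278 mol.
n(NaOH) added = 0.3480 x 0.02947 = 0.01026 mol, converting that many moles of HC3H5O3 to C3H5O3-.
Remaining n(HC3H5O3) = 0.002529 mol; n(C3H5O3-) = 0.01026 mol.
By Henderson-Hasselbalch, pH = pKa + log([A^-]/[HA]) = 3.85 + log(0.01026/0.002529) = 3.85 + (+0.61) = 4.46.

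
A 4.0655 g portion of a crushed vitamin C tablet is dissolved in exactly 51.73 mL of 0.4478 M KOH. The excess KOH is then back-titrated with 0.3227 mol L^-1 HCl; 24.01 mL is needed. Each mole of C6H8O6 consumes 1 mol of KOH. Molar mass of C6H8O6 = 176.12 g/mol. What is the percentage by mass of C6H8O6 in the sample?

Total n(KOH) added = 0.4478 x 0.05173 = 0.02316 mol.
n(HCl) used = 0.3227 x 0.02401 = 0.007748 mol, which equals the excess n(KOH).
So n(KOH) consumed by the sample = 0.02316 - 0.007748 = 0.01542 mol.
n(C6H8O6) = 0.01542 / 1 = 0.01542 mol.
mass C6H8O6 = 0.01542 x 176.12 = 2.715 g, so %C6H8O6 = 2.715/4.0655 x 100 = 66.8%.

66.8%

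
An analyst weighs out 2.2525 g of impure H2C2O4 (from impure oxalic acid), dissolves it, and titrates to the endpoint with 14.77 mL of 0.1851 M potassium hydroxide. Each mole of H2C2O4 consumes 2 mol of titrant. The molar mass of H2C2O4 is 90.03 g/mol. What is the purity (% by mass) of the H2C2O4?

n(KOH) = 0.1851 x 0.01477 = 0.002734 mol.
n(H2C2O4) = 0.002734 / 2 = 0.001367 mol.
mass of H2C2O4 = 0.001367 x 90.03 = 0.1231 g.
% purity = 0.1231 / 2.2525 x 100 = 5.46%.

5.46%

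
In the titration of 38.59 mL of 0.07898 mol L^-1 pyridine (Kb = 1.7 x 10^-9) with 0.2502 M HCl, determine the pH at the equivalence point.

n(C5H5N) = 0.07898 x 0.03859 = 0.003048 mol; V(HCl) at equivalence = 0.003048/0.2502 = 0.01218 L.
At equivalence the base is fully converted to C5H5NH+; total volume = 0.05077 L, so [C5H5NH+] = 0.003048/0.05077 = 0.06003 M.
Ka(C5H5NH+) = Kw/Kb = 1.0e-14 / 1.7 x 10^-9 = 5.88e-6.
[H^+] = sqrt(Ka x [C5H5NH+]) = sqrt(5.88e-6 x 0.06003) = 0.000594 M.
pH = -log(0.000594) = 3.23.

3.23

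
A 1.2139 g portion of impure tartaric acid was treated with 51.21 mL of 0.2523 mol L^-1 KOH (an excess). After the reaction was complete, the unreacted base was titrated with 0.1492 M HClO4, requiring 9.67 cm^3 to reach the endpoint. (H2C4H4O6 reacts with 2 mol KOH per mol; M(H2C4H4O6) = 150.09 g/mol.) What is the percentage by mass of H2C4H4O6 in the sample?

71.0%

Total n(KOH) added = 0.2523 x 0.05121 = 0.01292 mol.
n(HClO4) used = 0.1492 x 0.009670 = 0.001443 mol, which equals the excess n(KOH).
So n(KOH) consumed by the sample = 0.01292 - 0.001443 = 0.01148 mol.
n(H2C4H4O6) = 0.01148 / 2 = 0.005739 mol.
mass H2C4H4O6 = 0.005739 x 150.09 = 0.8613 g, so %H2C4H4O6 = 0.8613/1.2139 x 100 = 71.0%.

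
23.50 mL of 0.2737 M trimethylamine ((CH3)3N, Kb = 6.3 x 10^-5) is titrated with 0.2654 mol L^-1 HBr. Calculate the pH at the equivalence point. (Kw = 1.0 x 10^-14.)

n((CH3)3N) = 0.2737 x 0.02350 = 0.006432 mol; V(HBr) at equivalence = 0.006432/0.2654 = 0.02423 L.
At equivalence the base is fully converted to (CH3)3NH+; total volume = 0.04773 L, so [(CH3)3NH+] = 0.006432/0.04773 = 0.1347 M.
Ka((CH3)3NH+) = Kw/Kb = 1.0e-14 / 6.3 x 10^-5 = 1.59e-10.
[H^+] = sqrt(Ka x [(CH3)3NH+]) = sqrt(1.59e-10 x 0.1347) = 4.62e-6 M.
pH = -log(4.62e-6) = 5.33.

5.33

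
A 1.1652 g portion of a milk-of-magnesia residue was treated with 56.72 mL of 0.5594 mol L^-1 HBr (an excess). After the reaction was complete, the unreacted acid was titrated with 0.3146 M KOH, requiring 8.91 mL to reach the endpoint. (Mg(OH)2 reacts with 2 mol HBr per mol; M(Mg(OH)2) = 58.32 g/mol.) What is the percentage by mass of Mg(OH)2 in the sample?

72.4%

Total n(HBr) added = 0.5594 x 0.05672 = 0.03173 mol.
n(KOH) used = 0.3146 x 0.008910 = 0.002803 mol, which equals the excess n(HBr).
So n(HBr) consumed by the sample = 0.03173 - 0.002803 = 0.02893 mol.
n(Mg(OH)2) = 0.02893 / 2 = 0.01446 mol.
mass Mg(OH)2 = 0.01446 x 58.32 = 0.8435 g, so %Mg(OH)2 = 0.8435/1.1652 x 100 = 72.4%.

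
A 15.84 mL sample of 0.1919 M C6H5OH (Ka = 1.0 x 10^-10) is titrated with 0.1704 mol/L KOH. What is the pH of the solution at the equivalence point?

n(C6H5OH) = 0.1919 x 0.01584 = 0.003040 mol; V(KOH) at equivalence = 0.003040/0.1704 = 0.01784 L.
At equivalence all the acid is converted to C6H5O-; total volume = 0.01584 + 0.01784 = 0.03368 L, so [C6H5O-] = 0.003040/0.03368 = 0.09026 M.
Kb = Kw/Ka = 1.0e-14 / 1.0 x 10^-10 = 0.000100.
[OH^-] = sqrt(Kb x [C6H5O-]) = sqrt(0.000100 x 0.09026) = 0.00300 M.
pOH = 2.52, so pH = 14.00 - 2.52 = 11.48.

11.48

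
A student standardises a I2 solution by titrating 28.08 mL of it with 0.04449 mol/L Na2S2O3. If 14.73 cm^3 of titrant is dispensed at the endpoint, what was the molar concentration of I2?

0.0117 M

n(Na2S2O3) = 0.04449 x 0.01473 = 0.0006553 mol.
From the balanced equation, 2 mol Na2S2O3 reacts with 1 mol I2, so n(I2) = 0.0006553 x 1/2 = 0.0003277 mol.
[I2] = 0.0003277 / 0.02808 L = 0.0117 M.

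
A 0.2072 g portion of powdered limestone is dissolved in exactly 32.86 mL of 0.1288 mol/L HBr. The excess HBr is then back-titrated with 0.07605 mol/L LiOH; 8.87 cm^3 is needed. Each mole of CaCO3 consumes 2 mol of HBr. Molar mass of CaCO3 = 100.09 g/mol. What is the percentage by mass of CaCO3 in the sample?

Total n(HBr) added = 0.1288 x 0.03286 = 0.004232 mol.
n(LiOH) used = 0.07605 x 0.008870 = 0.0006746 mol, which equals the excess n(HBr).
So n(HBr) consumed by the sample = 0.004232 - 0.0006746 = 0.003558 mol.
n(CaCO3) = 0.003558 / 2 = 0.001779 mol.
mass CaCO3 = 0.001779 x 100.09 = 0.1781 g, so %CaCO3 = 0.1781/0.2072 x 100 = 85.9%.

85.9%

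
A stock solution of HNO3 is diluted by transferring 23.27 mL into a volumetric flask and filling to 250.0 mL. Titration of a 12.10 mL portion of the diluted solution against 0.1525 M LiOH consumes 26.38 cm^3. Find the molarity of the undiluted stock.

n(LiOH) = 0.1525 x 0.02638 = 0.004023 mol.
n(HNO3) in the aliquot = 0.004023 mol.
[diluted HNO3] = 0.004023 / 0.01210 = 0.3325 M.
Dilution factor = 250.0/23.27 = 10.74, so [stock] = 0.3325 x 10.74 = 3.57 M.

3.57 M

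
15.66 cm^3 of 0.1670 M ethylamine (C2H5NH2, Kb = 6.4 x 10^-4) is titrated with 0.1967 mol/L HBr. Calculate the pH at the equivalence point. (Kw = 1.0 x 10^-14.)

5.93

n(C2H5NH2) = 0.1670 x 0.01566 = 0.002615 mol; V(HBr) at equivalence = 0.002615/0.1967 = 0.01330 L.
At equivalence the base is fully converted to C2H5NH3+; total volume = 0.02896 L, so [C2H5NH3+] = 0.002615/0.02896 = 0.09032 M.
Ka(C2H5NH3+) = Kw/Kb = 1.0e-14 / 6.4 x 10^-4 = 1.56e-11.
[H^+] = sqrt(Ka x [C2H5NH3+]) = sqrt(1.56e-11 x 0.09032) = 1.19e-6 M.
pH = -log(1.19e-6) = 5.93.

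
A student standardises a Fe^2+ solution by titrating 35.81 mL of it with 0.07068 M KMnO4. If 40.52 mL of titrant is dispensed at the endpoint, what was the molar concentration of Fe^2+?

0.400 M

n(KMnO4) = 0.07068 x 0.04052 = 0.002864 mol.
From the balanced equation, 1 mol KMnO4 reacts with 5 mol Fe^2+, so n(Fe^2+) = 0.002864 x 5/1 = 0.01432 mol.
[Fe^2+] = 0.01432 / 0.03581 L = 0.400 M.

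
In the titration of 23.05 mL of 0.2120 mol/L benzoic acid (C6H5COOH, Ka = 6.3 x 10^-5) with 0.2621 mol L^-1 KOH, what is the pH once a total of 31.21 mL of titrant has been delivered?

n(acid) = 0.2120 x 0.02305 = 0.004887 mol; n(KOH) added = 0.2621 x 0.03121 = 0.008180 mol.
Base is in excess by 0.008180 - 0.004887 = 0.003294 mol in a total volume of 0.05426 L.
[OH^-] = 0.003294/0.05426 = 0.06070 M, so pOH = 1.22 and pH = 14.00 - 1.22 = 12.78.

12.78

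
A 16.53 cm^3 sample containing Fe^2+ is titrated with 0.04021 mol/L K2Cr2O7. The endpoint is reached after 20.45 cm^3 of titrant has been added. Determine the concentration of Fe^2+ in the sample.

0.298 M

n(K2Cr2O7) = 0.04021 x 0.02045 = 0.0008223 mol.
From the balanced equation, 1 mol K2Cr2O7 reacts with 6 mol Fe^2+, so n(Fe^2+) = 0.0008223 x 6/1 = 0.004934 mol.
[Fe^2+] = 0.004934 / 0.01653 L = 0.298 M.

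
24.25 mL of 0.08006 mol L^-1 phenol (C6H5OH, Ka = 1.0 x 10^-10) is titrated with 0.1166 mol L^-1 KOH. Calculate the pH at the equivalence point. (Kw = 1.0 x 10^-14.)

n(C6H5OH) = 0.08006 x 0.02425 = 0.001941 mol; V(KOH) at equivalence = 0.001941/0.1166 = 0.01665 L.
At equivalence all the acid is converted to C6H5O-; total volume = 0.02425 + 0.01665 = 0.04090 L, so [C6H5O-] = 0.001941/0.04090 = 0.04747 M.
Kb = Kw/Ka = 1.0e-14 / 1.0 x 10^-10 = 0.000100.
[OH^-] = sqrt(Kb x [C6H5O-]) = sqrt(0.000100 x 0.04747) = 0.00218 M.
pOH = 2.66, so pH = 14.00 - 2.66 = 11.34.

11.34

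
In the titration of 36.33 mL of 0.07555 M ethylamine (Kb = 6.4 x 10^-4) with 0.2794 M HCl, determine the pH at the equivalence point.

n(C2H5NH2) = 0.07555 x 0.03633 = 0.002745 mol; V(HCl) at equivalence = 0.002745/0.2794 = 0.009824 L.
At equivalence the base is fully converted to C2H5NH3+; total volume = 0.04615 L, so [C2H5NH3+] = 0.002745/0.04615 = 0.05947 M.
Ka(C2H5NH3+) = Kw/Kb = 1.0e-14 / 6.4 x 10^-4 = 1.56e-11.
[H^+] = sqrt(Ka x [C2H5NH3+]) = sqrt(1.56e-11 x 0.05947) = 9.64e-7 M.
pH = -log(9.64e-7) = 6.02.

6.02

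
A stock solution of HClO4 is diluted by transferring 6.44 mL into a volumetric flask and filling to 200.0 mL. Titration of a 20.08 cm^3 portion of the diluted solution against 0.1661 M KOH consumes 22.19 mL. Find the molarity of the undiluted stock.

5.70 M

n(KOH) = 0.1661 x 0.02219 = 0.003686 mol.
n(HClO4) in the aliquot = 0.003686 mol.
[diluted HClO4] = 0.003686 / 0.02008 = 0.1836 M.
Dilution factor = 200.0/6.440 = 31.06, so [stock] = 0.1836 x 31.06 = 5.70 M.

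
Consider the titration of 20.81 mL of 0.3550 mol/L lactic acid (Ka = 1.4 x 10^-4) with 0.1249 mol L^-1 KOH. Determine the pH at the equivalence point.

8.41

n(HC3H5O3) = 0.3550 x 0.02081 = 0.007388 mol; V(KOH) at equivalence = 0.007388/0.1249 = 0.05915 L.
At equivalence all the acid is converted to C3H5O3-; total volume = 0.02081 + 0.05915 = 0.07996 L, so [C3H5O3-] = 0.007388/0.07996 = 0.09239 M.
Kb = Kw/Ka = 1.0e-14 / 1.4 x 10^-4 = 7.14e-11.
[OH^-] = sqrt(Kb x [C3H5O3-]) = sqrt(7.14e-11 x 0.09239) = 2.57e-6 M.
pOH = 5.59, so pH = 14.00 - 5.59 = 8.41.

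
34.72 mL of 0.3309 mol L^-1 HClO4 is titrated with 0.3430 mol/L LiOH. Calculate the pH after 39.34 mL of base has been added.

12.43

n(acid) = 0.3309 x 0.03472 = 0.01149 mol; n(LiOH) added = 0.3430 x 0.03934 = 0.01349 mol.
Base is in excess by 0.01349 - 0.01149 = 0.002005 mol in a total volume of 0.07406 L.
[OH^-] = 0.002005/0.07406 = 0.02707 M, so pOH = 1.57 and pH = 14.00 - 1.57 = 12.43.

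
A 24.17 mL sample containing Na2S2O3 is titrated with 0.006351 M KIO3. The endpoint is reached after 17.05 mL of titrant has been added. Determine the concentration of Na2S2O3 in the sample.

0.0269 M

n(KIO3) = 0.006351 x 0.01705 = 0.0001083 mol.
From the balanced equation, 1 mol KIO3 reacts with 6 mol Na2S2O3, so n(Na2S2O3) = 0.0001083 x 6/1 = 0.0006497 mol.
[Na2S2O3] = 0.0006497 / 0.02417 L = 0.0269 M.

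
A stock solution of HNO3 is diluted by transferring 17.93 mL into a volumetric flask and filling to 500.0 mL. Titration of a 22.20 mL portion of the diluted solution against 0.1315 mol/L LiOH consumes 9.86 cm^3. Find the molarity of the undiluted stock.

n(LiOH) = 0.1315 x 0.009860 = 0.001297 mol.
n(HNO3) in the aliquot = 0.001297 mol.
[diluted HNO3] = 0.001297 / 0.02220 = 0.05840 M.
Dilution factor = 500.0/17.93 = 27.89, so [stock] = 0.05840 x 27.89 = 1.63 M.

1.63 M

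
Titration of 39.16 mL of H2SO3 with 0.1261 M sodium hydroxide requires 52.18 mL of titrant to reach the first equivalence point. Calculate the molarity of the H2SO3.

0.168 M

n(NaOH) = 0.1261 x 0.05218 = 0.006580 mol.
At the first equivalence point, 1 mol OH^- react per mol H2SO3, so n(H2SO3) = 0.006580 / 1 = 0.006580 mol.
[H2SO3] = 0.006580 / 0.03916 L = 0.168 M.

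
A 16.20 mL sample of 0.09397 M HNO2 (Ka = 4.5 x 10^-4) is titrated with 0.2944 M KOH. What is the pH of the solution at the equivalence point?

8.10

n(HNO2) = 0.09397 x 0.01620 = 0.001522 mol; V(KOH) at equivalence = 0.001522/0.2944 = 0.005171 L.
At equivalence all the acid is converted to NO2-; total volume = 0.01620 + 0.005171 = 0.02137 L, so [NO2-] = 0.001522/0.02137 = 0.07123 M.
Kb = Kw/Ka = 1.0e-14 / 4.5 x 10^-4 = 2.22e-11.
[OH^-] = sqrt(Kb x [NO2-]) = sqrt(2.22e-11 x 0.07123) = 1.26e-6 M.
pOH = 5.90, so pH = 14.00 - 5.90 = 8.10.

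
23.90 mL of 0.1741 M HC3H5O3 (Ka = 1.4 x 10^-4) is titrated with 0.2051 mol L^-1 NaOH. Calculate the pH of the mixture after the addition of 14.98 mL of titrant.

4.30

Initial n(HC3H5O3) = 0.1741 x 0.02390 = 0.004161 mol.
n(NaOH) added = 0.2051 x 0.01498 = 0.003072 mol, converting that many moles of HC3H5O3 to C3H5O3-.
Remaining n(HC3H5O3) = 0.001089 mol; n(C3H5O3-) = 0.003072 mol.
By Henderson-Hasselbalch, pH = pKa + log([A^-]/[HA]) = 3.85 + log(0.003072/0.001089) = 3.85 + (+0.45) = 4.30.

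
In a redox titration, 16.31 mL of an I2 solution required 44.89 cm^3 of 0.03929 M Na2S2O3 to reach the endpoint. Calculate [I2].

n(Na2S2O3) = 0.03929 x 0.04489 = 0.001764 mol.
From the balanced equation, 2 mol Na2S2O3 reacts with 1 mol I2, so n(I2) = 0.001764 x 1/2 = 0.0008819 mol.
[I2] = 0.0008819 / 0.01631 L = 0.0541 M.

0.0541 M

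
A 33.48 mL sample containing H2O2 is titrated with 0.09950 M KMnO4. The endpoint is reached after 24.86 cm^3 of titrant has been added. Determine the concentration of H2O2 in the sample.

0.185 M

n(KMnO4) = 0.09950 x 0.02486 = 0.002474 mol.
From the balanced equation, 2 mol KMnO4 reacts with 5 mol H2O2, so n(H2O2) = 0.002474 x 5/2 = 0.006184 mol.
[H2O2] = 0.006184 / 0.03348 L = 0.185 M.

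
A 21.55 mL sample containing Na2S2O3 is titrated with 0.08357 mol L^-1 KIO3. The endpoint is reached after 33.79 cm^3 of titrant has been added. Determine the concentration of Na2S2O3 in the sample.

n(KIO3) = 0.08357 x 0.03379 = 0.002824 mol.
From the balanced equation, 1 mol KIO3 reacts with 6 mol Na2S2O3, so n(Na2S2O3) = 0.002824 x 6/1 = 0.01694 mol.
[Na2S2O3] = 0.01694 / 0.02155 L = 0.786 M.

0.786 M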